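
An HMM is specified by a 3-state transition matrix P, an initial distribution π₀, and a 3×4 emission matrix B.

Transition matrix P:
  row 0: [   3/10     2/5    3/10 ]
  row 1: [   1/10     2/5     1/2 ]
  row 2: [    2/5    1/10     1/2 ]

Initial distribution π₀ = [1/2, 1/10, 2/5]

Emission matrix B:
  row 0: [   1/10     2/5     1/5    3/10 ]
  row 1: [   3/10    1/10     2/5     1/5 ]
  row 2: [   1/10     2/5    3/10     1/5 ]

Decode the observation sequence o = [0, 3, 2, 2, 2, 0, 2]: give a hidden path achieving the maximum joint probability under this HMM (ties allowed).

path = [2, 0, 1, 1, 1, 1, 1]

t=0: δ = [5.000e-02, 3.000e-02, 4.000e-02]  (obs o_0=0)
t=1: δ = [4.800e-03, 4.000e-03, 4.000e-03]  ψ = [2, 0, 2]  (obs o_1=3)
t=2: δ = [3.200e-04, 7.680e-04, 6.000e-04]  ψ = [2, 0, 1]  (obs o_2=2)
t=3: δ = [4.800e-05, 1.229e-04, 1.152e-04]  ψ = [2, 1, 1]  (obs o_3=2)
t=4: δ = [9.216e-06, 1.966e-05, 1.843e-05]  ψ = [2, 1, 1]  (obs o_4=2)
t=5: δ = [7.373e-07, 2.359e-06, 9.830e-07]  ψ = [2, 1, 1]  (obs o_5=0)
t=6: δ = [7.864e-08, 3.775e-07, 3.539e-07]  ψ = [2, 1, 1]  (obs o_6=2)
backtrack: best end state = 1; path = [2, 0, 1, 1, 1, 1, 1]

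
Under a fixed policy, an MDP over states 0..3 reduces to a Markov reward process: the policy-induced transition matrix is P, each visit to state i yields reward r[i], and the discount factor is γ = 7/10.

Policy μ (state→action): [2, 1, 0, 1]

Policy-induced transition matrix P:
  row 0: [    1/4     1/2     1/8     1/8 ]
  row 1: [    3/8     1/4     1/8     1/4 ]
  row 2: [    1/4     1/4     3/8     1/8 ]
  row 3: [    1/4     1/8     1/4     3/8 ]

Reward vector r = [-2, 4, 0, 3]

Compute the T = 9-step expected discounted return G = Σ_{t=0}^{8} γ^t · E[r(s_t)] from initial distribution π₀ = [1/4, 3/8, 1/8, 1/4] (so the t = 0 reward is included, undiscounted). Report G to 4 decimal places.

G = 4.4976

t=0: π = [0.2500, 0.3750, 0.1250, 0.2500], E[r] = 1.7500, γ^t·E[r] = 1.750000, running G = 1.750000
t=1: π = [0.2969, 0.2813, 0.1875, 0.2344], E[r] = 1.2344, γ^t·E[r] = 0.864063, running G = 2.614063
t=2: π = [0.2852, 0.2949, 0.2012, 0.2188], E[r] = 1.2656, γ^t·E[r] = 0.620156, running G = 3.234219
t=3: π = [0.2869, 0.2939, 0.2026, 0.2166], E[r] = 1.2517, γ^t·E[r] = 0.429336, running G = 3.663555
t=4: π = [0.2867, 0.2946, 0.2027, 0.2159], E[r] = 1.2527, γ^t·E[r] = 0.300784, running G = 3.964339
t=5: π = [0.2868, 0.2947, 0.2027, 0.2158], E[r] = 1.2525, γ^t·E[r] = 0.210515, running G = 4.174855
t=6: π = [0.2868, 0.2947, 0.2026, 0.2158], E[r] = 1.2526, γ^t·E[r] = 0.147369, running G = 4.322224
t=7: π = [0.2868, 0.2947, 0.2026, 0.2158], E[r] = 1.2526, γ^t·E[r] = 0.103159, running G = 4.425383
t=8: π = [0.2868, 0.2947, 0.2026, 0.2158], E[r] = 1.2526, γ^t·E[r] = 0.072212, running G = 4.497595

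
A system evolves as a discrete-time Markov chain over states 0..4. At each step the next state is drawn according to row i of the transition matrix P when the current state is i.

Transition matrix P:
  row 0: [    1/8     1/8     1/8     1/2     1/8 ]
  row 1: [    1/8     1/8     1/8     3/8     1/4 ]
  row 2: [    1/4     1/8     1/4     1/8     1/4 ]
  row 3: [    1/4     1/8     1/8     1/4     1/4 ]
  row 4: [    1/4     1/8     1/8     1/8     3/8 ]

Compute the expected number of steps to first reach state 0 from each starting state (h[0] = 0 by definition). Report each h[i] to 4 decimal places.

First-step conditioning: h[0] = 0; for i ≠ 0, h[i] = 1 + Σ_k P[i][k]·h[k].
  h[1] = 1 + 1/8·h[1] + 1/8·h[2] + 3/8·h[3] + 1/4·h[4]
  h[2] = 1 + 1/8·h[1] + 1/4·h[2] + 1/8·h[3] + 1/4·h[4]
  h[3] = 1 + 1/8·h[1] + 1/8·h[2] + 1/4·h[3] + 1/4·h[4]
  h[4] = 1 + 1/8·h[1] + 1/8·h[2] + 1/8·h[3] + 3/8·h[4]
Solving the 4×4 linear system over states ≠ 0 gives exactly h = [0, 24/5, 64/15, 64/15, 64/15] (h[0] = 0 is the target).

h = [0.0000, 4.8000, 4.2667, 4.2667, 4.2667]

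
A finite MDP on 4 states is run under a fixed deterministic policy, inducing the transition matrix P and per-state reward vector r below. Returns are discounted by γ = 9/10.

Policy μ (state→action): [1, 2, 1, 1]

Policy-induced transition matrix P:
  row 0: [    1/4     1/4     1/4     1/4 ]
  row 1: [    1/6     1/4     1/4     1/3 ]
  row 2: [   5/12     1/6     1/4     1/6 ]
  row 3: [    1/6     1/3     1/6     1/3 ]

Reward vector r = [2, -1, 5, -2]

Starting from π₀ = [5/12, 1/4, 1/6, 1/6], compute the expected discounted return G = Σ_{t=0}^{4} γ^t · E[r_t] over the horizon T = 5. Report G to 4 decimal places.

t=0: π = [0.4167, 0.2500, 0.1667, 0.1667], E[r] = 1.0833, γ^t·E[r] = 1.083333, running G = 1.083333
t=1: π = [0.2431, 0.2500, 0.2361, 0.2708], E[r] = 0.8750, γ^t·E[r] = 0.787500, running G = 1.870833
t=2: π = [0.2459, 0.2529, 0.2274, 0.2737], E[r] = 0.8287, γ^t·E[r] = 0.671250, running G = 2.542083
t=3: π = [0.2440, 0.2539, 0.2272, 0.2749], E[r] = 0.8203, γ^t·E[r] = 0.597973, running G = 3.140056
t=4: π = [0.2438, 0.2540, 0.2271, 0.2751], E[r] = 0.8188, γ^t·E[r] = 0.537213, running G = 3.677269

G = 3.6773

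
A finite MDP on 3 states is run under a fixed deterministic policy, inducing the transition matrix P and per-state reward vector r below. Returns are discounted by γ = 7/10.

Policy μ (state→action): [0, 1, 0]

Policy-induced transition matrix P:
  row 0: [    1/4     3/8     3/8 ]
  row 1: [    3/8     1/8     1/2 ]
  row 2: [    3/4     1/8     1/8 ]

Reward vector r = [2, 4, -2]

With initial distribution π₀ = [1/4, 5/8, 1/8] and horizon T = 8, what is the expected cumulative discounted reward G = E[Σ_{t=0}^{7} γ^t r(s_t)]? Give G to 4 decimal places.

t=0: π = [0.2500, 0.6250, 0.1250], E[r] = 2.7500, γ^t·E[r] = 2.750000, running G = 2.750000
t=1: π = [0.3906, 0.1875, 0.4219], E[r] = 0.6875, γ^t·E[r] = 0.481250, running G = 3.231250
t=2: π = [0.4844, 0.2227, 0.2930], E[r] = 1.2734, γ^t·E[r] = 0.623984, running G = 3.855234
t=3: π = [0.4243, 0.2461, 0.3296], E[r] = 1.1738, γ^t·E[r] = 0.402623, running G = 4.257857
t=4: π = [0.4456, 0.2311, 0.3234], E[r] = 1.1687, γ^t·E[r] = 0.280605, running G = 4.538463
t=5: π = [0.4406, 0.2364, 0.3230], E[r] = 1.1806, γ^t·E[r] = 0.198424, running G = 4.736887
t=6: π = [0.4411, 0.2351, 0.3238], E[r] = 1.1751, γ^t·E[r] = 0.138253, running G = 4.875140
t=7: π = [0.4413, 0.2353, 0.3234], E[r] = 1.1768, γ^t·E[r] = 0.096911, running G = 4.972050

G = 4.9721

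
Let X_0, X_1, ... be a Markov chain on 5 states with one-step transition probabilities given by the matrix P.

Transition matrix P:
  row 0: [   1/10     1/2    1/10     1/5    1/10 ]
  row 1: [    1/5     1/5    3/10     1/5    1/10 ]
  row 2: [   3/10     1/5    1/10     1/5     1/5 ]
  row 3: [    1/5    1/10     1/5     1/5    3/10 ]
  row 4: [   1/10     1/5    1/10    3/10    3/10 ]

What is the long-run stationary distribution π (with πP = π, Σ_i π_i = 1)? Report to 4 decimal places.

Balance equations π_j = Σ_i π_i·P[i][j]:
  π_0 = 1/10·π_0 + 1/5·π_1 + 3/10·π_2 + 1/5·π_3 + 1/10·π_4
  π_1 = 1/2·π_0 + 1/5·π_1 + 1/5·π_2 + 1/10·π_3 + 1/5·π_4
  π_2 = 1/10·π_0 + 3/10·π_1 + 1/10·π_2 + 1/5·π_3 + 1/10·π_4
  π_3 = 1/5·π_0 + 1/5·π_1 + 1/5·π_2 + 1/5·π_3 + 3/10·π_4
  normalize: π_0 + π_1 + π_2 + π_3 + π_4 = 1
Solving the linear system gives exactly π = [1907/10663, 2470/10663, 1795/10663, 2347/10663, 2144/10663].

π = [0.1788, 0.2316, 0.1683, 0.2201, 0.2011]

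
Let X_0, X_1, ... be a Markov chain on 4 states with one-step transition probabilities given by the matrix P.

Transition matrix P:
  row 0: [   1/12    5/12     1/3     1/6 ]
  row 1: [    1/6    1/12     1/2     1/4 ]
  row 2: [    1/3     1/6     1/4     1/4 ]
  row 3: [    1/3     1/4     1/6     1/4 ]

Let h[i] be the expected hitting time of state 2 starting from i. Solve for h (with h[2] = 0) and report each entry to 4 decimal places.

First-step conditioning: h[2] = 0; for i ≠ 2, h[i] = 1 + Σ_k P[i][k]·h[k].
  h[0] = 1 + 1/12·h[0] + 5/12·h[1] + 1/6·h[3]
  h[1] = 1 + 1/6·h[0] + 1/12·h[1] + 1/4·h[3]
  h[3] = 1 + 1/3·h[0] + 1/4·h[1] + 1/4·h[3]
Solving the 3×3 linear system over states ≠ 2 gives exactly h = [534/185, 474/185, 0, 642/185] (h[2] = 0 is the target).

h = [2.8865, 2.5622, 0.0000, 3.4703]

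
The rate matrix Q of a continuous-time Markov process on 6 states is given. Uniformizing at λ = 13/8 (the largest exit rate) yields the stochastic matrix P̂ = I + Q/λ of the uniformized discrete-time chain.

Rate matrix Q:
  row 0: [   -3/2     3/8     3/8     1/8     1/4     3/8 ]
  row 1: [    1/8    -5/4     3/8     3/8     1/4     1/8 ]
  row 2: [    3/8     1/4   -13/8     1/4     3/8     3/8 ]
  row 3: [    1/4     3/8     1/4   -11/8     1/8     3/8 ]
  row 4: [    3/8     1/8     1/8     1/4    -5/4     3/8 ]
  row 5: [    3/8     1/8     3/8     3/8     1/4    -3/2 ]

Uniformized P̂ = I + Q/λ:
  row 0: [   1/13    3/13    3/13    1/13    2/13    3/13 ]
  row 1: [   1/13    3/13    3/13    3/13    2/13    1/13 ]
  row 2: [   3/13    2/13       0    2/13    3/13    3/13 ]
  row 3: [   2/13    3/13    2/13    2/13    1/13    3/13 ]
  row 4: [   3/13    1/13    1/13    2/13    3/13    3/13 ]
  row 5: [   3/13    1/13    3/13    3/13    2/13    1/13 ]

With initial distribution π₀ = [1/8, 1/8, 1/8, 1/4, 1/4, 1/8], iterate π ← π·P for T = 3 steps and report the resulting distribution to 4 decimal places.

π = [0.1669, 0.1660, 0.1556, 0.1673, 0.1659, 0.1783]

t=0: π = [0.1250, 0.1250, 0.1250, 0.2500, 0.2500, 0.1250]
t=1: π = [0.1731, 0.1635, 0.1442, 0.1635, 0.1635, 0.1923]
t=2: π = [0.1664, 0.1649, 0.1598, 0.1679, 0.1649, 0.1760]
t=3: π = [0.1669, 0.1660, 0.1556, 0.1673, 0.1659, 0.1783]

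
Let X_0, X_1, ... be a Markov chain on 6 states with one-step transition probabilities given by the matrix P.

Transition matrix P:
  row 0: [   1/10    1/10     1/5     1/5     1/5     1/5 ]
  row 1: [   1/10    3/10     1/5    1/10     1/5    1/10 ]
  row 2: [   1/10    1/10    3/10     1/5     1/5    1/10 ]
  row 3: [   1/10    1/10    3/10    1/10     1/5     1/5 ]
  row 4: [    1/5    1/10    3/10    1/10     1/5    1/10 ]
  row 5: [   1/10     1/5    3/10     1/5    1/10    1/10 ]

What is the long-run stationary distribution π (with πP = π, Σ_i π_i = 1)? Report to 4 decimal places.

Balance equations π_j = Σ_i π_i·P[i][j]:
  π_0 = 1/10·π_0 + 1/10·π_1 + 1/10·π_2 + 1/10·π_3 + 1/5·π_4 + 1/10·π_5
  π_1 = 1/10·π_0 + 3/10·π_1 + 1/10·π_2 + 1/10·π_3 + 1/10·π_4 + 1/5·π_5
  π_2 = 1/5·π_0 + 1/5·π_1 + 3/10·π_2 + 3/10·π_3 + 3/10·π_4 + 3/10·π_5
  π_3 = 1/5·π_0 + 1/10·π_1 + 1/5·π_2 + 1/10·π_3 + 1/10·π_4 + 1/5·π_5
  π_4 = 1/5·π_0 + 1/5·π_1 + 1/5·π_2 + 1/5·π_3 + 1/5·π_4 + 1/10·π_5
  normalize: π_0 + π_1 + π_2 + π_3 + π_4 + π_5 = 1
Solving the linear system gives exactly π = [10461/88108, 12413/88108, 24145/88108, 13391/88108, 8251/44054, 2799/22027].

π = [0.1187, 0.1409, 0.2740, 0.1520, 0.1873, 0.1271]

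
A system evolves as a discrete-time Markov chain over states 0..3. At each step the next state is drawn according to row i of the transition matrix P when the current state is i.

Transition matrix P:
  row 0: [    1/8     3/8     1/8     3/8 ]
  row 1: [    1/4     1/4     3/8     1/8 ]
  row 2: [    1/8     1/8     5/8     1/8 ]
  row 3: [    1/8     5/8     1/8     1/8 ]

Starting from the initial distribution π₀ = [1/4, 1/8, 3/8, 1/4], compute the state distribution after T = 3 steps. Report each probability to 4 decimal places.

t=0: π = [0.2500, 0.1250, 0.3750, 0.2500]
t=1: π = [0.1406, 0.3281, 0.3438, 0.1875]
t=2: π = [0.1660, 0.2949, 0.3789, 0.1602]
t=3: π = [0.1619, 0.2834, 0.3882, 0.1665]

π = [0.1619, 0.2834, 0.3882, 0.1665]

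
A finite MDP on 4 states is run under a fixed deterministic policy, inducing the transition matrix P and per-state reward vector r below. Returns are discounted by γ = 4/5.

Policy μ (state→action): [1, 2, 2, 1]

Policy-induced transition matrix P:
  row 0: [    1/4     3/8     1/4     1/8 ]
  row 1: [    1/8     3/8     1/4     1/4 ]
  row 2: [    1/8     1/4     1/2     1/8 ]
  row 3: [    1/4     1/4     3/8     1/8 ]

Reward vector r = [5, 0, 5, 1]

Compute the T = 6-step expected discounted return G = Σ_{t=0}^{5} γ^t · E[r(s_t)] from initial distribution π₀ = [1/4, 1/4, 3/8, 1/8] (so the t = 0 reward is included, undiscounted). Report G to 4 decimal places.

G = 10.7811

t=0: π = [0.2500, 0.2500, 0.3750, 0.1250], E[r] = 3.2500, γ^t·E[r] = 3.250000, running G = 3.250000
t=1: π = [0.1719, 0.3125, 0.3594, 0.1563], E[r] = 2.8125, γ^t·E[r] = 2.250000, running G = 5.500000
t=2: π = [0.1660, 0.3105, 0.3594, 0.1641], E[r] = 2.7910, γ^t·E[r] = 1.786250, running G = 7.286250
t=3: π = [0.1663, 0.3096, 0.3604, 0.1638], E[r] = 2.7969, γ^t·E[r] = 1.432000, running G = 8.718250
t=4: π = [0.1663, 0.3095, 0.3606, 0.1637], E[r] = 2.7978, γ^t·E[r] = 1.145988, running G = 9.864238
t=5: π = [0.1662, 0.3095, 0.3606, 0.1637], E[r] = 2.7979, γ^t·E[r] = 0.916824, running G = 10.781061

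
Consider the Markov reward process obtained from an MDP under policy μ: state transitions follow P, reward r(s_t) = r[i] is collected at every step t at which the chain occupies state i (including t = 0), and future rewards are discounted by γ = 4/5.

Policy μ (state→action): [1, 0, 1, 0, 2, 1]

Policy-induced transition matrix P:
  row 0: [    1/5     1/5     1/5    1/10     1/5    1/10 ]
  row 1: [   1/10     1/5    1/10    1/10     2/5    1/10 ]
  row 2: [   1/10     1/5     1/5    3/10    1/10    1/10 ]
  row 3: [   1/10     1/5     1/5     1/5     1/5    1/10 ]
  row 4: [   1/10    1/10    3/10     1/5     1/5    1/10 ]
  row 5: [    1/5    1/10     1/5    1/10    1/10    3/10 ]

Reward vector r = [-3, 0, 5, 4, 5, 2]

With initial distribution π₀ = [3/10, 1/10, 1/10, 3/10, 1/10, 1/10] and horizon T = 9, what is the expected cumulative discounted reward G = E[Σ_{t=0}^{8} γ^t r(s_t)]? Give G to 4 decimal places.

G = 10.0643

t=0: π = [0.3000, 0.1000, 0.1000, 0.3000, 0.1000, 0.1000], E[r] = 1.5000, γ^t·E[r] = 1.500000, running G = 1.500000
t=1: π = [0.1400, 0.1800, 0.2000, 0.1600, 0.2000, 0.1200], E[r] = 2.4600, γ^t·E[r] = 1.968000, running G = 3.468000
t=2: π = [0.1260, 0.1680, 0.2020, 0.1760, 0.2040, 0.1240], E[r] = 2.6040, γ^t·E[r] = 1.666560, running G = 5.134560
t=3: π = [0.1250, 0.1672, 0.2036, 0.1784, 0.2010, 0.1248], E[r] = 2.6112, γ^t·E[r] = 1.336934, running G = 6.471494
t=4: π = [0.1250, 0.1674, 0.2034, 0.1787, 0.2006, 0.1250], E[r] = 2.6095, γ^t·E[r] = 1.068859, running G = 7.540354
t=5: π = [0.1250, 0.1674, 0.2033, 0.1786, 0.2007, 0.1250], E[r] = 2.6093, γ^t·E[r] = 0.854999, running G = 8.395353
t=6: π = [0.1250, 0.1674, 0.2033, 0.1786, 0.2007, 0.1250], E[r] = 2.6092, γ^t·E[r] = 0.683999, running G = 9.079352
t=7: π = [0.1250, 0.1674, 0.2033, 0.1786, 0.2007, 0.1250], E[r] = 2.6092, γ^t·E[r] = 0.547198, running G = 9.626549
t=8: π = [0.1250, 0.1674, 0.2033, 0.1786, 0.2007, 0.1250], E[r] = 2.6092, γ^t·E[r] = 0.437758, running G = 10.064307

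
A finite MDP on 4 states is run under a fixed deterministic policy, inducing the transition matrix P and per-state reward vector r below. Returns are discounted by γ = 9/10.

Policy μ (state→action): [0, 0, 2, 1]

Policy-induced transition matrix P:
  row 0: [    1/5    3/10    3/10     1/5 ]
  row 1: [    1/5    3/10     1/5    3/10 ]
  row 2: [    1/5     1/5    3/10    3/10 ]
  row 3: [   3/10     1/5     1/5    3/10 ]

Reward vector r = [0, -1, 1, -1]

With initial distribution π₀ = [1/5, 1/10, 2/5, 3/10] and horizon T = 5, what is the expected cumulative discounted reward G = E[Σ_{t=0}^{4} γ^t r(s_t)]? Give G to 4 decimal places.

G = -0.8307

t=0: π = [0.2000, 0.1000, 0.4000, 0.3000], E[r] = 0.0000, γ^t·E[r] = 0.000000, running G = 0.000000
t=1: π = [0.2300, 0.2300, 0.2600, 0.2800], E[r] = -0.2500, γ^t·E[r] = -0.225000, running G = -0.225000
t=2: π = [0.2280, 0.2460, 0.2490, 0.2770], E[r] = -0.2740, γ^t·E[r] = -0.221940, running G = -0.446940
t=3: π = [0.2277, 0.2474, 0.2477, 0.2772], E[r] = -0.2769, γ^t·E[r] = -0.201860, running G = -0.648800
t=4: π = [0.2277, 0.2475, 0.2475, 0.2772], E[r] = -0.2772, γ^t·E[r] = -0.181871, running G = -0.830671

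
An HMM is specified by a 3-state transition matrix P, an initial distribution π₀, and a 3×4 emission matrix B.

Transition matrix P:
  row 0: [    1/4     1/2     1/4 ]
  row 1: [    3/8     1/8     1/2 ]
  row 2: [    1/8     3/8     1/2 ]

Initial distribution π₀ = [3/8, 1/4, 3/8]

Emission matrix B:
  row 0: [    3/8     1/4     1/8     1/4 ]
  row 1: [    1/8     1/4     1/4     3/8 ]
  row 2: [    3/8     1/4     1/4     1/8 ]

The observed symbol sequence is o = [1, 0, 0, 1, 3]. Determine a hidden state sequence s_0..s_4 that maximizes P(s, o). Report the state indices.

t=0: δ = [9.375e-02, 6.250e-02, 9.375e-02]  (obs o_0=1)
t=1: δ = [8.789e-03, 5.859e-03, 1.758e-02]  ψ = [0, 0, 2]  (obs o_1=0)
t=2: δ = [8.240e-04, 8.240e-04, 3.296e-03]  ψ = [0, 2, 2]  (obs o_2=0)
t=3: δ = [1.030e-04, 3.090e-04, 4.120e-04]  ψ = [2, 2, 2]  (obs o_3=1)
t=4: δ = [2.897e-05, 5.794e-05, 2.575e-05]  ψ = [1, 2, 2]  (obs o_4=3)
backtrack: best end state = 1; path = [2, 2, 2, 2, 1]

path = [2, 2, 2, 2, 1]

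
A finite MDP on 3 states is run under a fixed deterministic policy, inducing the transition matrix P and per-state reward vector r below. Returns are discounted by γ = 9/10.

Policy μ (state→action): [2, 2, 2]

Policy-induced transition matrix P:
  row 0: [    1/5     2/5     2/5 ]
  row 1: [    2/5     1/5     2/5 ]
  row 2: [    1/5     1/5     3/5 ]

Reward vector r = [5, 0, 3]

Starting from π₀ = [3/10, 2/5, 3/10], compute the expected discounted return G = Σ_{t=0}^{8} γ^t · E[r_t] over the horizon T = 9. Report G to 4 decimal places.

G = 16.5121

t=0: π = [0.3000, 0.4000, 0.3000], E[r] = 2.4000, γ^t·E[r] = 2.400000, running G = 2.400000
t=1: π = [0.2800, 0.2600, 0.4600], E[r] = 2.7800, γ^t·E[r] = 2.502000, running G = 4.902000
t=2: π = [0.2520, 0.2560, 0.4920], E[r] = 2.7360, γ^t·E[r] = 2.216160, running G = 7.118160
t=3: π = [0.2512, 0.2504, 0.4984], E[r] = 2.7512, γ^t·E[r] = 2.005625, running G = 9.123785
t=4: π = [0.2501, 0.2502, 0.4997], E[r] = 2.7494, γ^t·E[r] = 1.803908, running G = 10.927692
t=5: π = [0.2500, 0.2500, 0.4999], E[r] = 2.7500, γ^t·E[r] = 1.623876, running G = 12.551568
t=6: π = [0.2500, 0.2500, 0.5000], E[r] = 2.7500, γ^t·E[r] = 1.461451, running G = 14.013019
t=7: π = [0.2500, 0.2500, 0.5000], E[r] = 2.7500, γ^t·E[r] = 1.315317, running G = 15.328336
t=8: π = [0.2500, 0.2500, 0.5000], E[r] = 2.7500, γ^t·E[r] = 1.183784, running G = 16.512121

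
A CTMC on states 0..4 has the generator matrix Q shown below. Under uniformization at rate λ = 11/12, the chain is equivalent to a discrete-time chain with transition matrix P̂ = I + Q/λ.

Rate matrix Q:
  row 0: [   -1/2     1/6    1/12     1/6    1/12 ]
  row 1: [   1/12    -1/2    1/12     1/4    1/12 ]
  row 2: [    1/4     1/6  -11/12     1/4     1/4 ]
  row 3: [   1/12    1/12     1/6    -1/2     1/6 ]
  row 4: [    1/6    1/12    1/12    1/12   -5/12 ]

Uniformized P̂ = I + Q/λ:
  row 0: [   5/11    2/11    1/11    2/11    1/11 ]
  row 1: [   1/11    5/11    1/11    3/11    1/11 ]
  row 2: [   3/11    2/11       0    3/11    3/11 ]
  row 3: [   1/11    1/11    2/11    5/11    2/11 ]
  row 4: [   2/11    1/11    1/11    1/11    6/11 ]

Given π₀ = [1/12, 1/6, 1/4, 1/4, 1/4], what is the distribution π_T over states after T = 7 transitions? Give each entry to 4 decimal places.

t=0: π = [0.0833, 0.1667, 0.2500, 0.2500, 0.2500]
t=1: π = [0.1894, 0.1818, 0.0909, 0.2652, 0.2727]
t=2: π = [0.2011, 0.1825, 0.1067, 0.2541, 0.2555]
t=3: π = [0.2067, 0.1853, 0.1043, 0.2542, 0.2496]
t=4: π = [0.2077, 0.1865, 0.1045, 0.2548, 0.2464]
t=5: π = [0.2079, 0.1871, 0.1046, 0.2554, 0.2451]
t=6: π = [0.2078, 0.1874, 0.1046, 0.2557, 0.2445]
t=7: π = [0.2077, 0.1874, 0.1046, 0.2559, 0.2443]

π = [0.2077, 0.1874, 0.1046, 0.2559, 0.2443]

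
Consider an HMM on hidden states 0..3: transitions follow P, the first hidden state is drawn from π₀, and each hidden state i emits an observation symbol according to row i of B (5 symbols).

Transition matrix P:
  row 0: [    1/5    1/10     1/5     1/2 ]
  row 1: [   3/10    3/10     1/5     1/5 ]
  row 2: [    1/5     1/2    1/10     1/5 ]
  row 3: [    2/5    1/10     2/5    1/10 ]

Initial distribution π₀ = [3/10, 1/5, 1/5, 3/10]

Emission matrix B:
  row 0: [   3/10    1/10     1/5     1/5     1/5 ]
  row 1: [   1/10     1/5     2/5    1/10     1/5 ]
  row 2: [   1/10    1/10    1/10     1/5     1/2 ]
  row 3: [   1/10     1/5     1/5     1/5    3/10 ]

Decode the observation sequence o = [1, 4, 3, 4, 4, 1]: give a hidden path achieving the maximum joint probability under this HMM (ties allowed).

path = [3, 2, 0, 3, 2, 1]

t=0: δ = [3.000e-02, 4.000e-02, 2.000e-02, 6.000e-02]  (obs o_0=1)
t=1: δ = [4.800e-03, 2.400e-03, 1.200e-02, 4.500e-03]  ψ = [3, 1, 3, 0]  (obs o_1=4)
t=2: δ = [4.800e-04, 6.000e-04, 3.600e-04, 4.800e-04]  ψ = [2, 2, 3, 0]  (obs o_2=3)
t=3: δ = [3.840e-05, 3.600e-05, 9.600e-05, 7.200e-05]  ψ = [3, 1, 3, 0]  (obs o_3=4)
t=4: δ = [5.760e-06, 9.600e-06, 1.440e-05, 5.760e-06]  ψ = [3, 2, 3, 0]  (obs o_4=4)
t=5: δ = [2.880e-07, 1.440e-06, 2.304e-07, 5.760e-07]  ψ = [1, 2, 3, 0]  (obs o_5=1)
backtrack: best end state = 1; path = [3, 2, 0, 3, 2, 1]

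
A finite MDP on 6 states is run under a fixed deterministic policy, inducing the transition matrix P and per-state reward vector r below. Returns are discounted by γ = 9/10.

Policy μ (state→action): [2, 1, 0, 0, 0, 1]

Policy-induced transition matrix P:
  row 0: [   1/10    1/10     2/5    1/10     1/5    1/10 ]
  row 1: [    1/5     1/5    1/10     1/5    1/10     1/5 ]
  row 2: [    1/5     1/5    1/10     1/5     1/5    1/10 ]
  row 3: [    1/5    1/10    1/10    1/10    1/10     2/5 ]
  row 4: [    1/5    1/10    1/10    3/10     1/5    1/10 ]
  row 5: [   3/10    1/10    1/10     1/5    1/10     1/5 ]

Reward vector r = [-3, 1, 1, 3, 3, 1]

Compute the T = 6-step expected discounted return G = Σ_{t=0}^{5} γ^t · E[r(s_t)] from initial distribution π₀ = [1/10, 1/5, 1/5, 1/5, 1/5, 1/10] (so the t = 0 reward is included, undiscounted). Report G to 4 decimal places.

t=0: π = [0.1000, 0.2000, 0.2000, 0.2000, 0.2000, 0.1000], E[r] = 1.4000, γ^t·E[r] = 1.400000, running G = 1.400000
t=1: π = [0.2000, 0.1400, 0.1300, 0.1900, 0.1500, 0.1900], E[r] = 0.8800, γ^t·E[r] = 0.792000, running G = 2.192000
t=2: π = [0.1990, 0.1270, 0.1600, 0.1760, 0.1480, 0.1900], E[r] = 0.8520, γ^t·E[r] = 0.690120, running G = 2.882120
t=3: π = [0.1991, 0.1287, 0.1597, 0.1773, 0.1507, 0.1845], E[r] = 0.8596, γ^t·E[r] = 0.626648, running G = 3.508768
t=4: π = [0.1985, 0.1288, 0.1597, 0.1774, 0.1510, 0.1845], E[r] = 0.8626, γ^t·E[r] = 0.565952, running G = 4.074720
t=5: π = [0.1986, 0.1289, 0.1596, 0.1775, 0.1509, 0.1846], E[r] = 0.8625, γ^t·E[r] = 0.509269, running G = 4.583990

G = 4.5840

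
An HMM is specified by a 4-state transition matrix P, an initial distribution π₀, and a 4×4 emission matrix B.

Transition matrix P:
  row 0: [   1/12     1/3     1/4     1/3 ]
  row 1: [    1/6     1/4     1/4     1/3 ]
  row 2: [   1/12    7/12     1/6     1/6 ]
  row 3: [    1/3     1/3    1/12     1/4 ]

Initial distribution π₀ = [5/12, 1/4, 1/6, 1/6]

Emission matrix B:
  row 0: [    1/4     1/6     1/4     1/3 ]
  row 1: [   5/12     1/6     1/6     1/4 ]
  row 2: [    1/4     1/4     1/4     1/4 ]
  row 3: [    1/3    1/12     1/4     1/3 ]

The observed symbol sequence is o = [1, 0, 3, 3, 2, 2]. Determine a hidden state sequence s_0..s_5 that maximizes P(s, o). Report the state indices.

t=0: δ = [6.944e-02, 4.167e-02, 4.167e-02, 1.389e-02]  (obs o_0=1)
t=1: δ = [1.736e-03, 1.013e-02, 4.340e-03, 7.716e-03]  ψ = [1, 2, 0, 0]  (obs o_1=0)
t=2: δ = [8.573e-04, 6.430e-04, 6.330e-04, 1.125e-03]  ψ = [3, 3, 1, 1]  (obs o_2=3)
t=3: δ = [1.250e-04, 9.377e-05, 5.358e-05, 9.526e-05]  ψ = [3, 3, 0, 0]  (obs o_3=3)
t=4: δ = [7.938e-06, 6.946e-06, 7.814e-06, 1.042e-05]  ψ = [3, 0, 0, 0]  (obs o_4=2)
t=5: δ = [8.683e-07, 7.597e-07, 4.961e-07, 6.615e-07]  ψ = [3, 2, 0, 0]  (obs o_5=2)
backtrack: best end state = 0; path = [2, 1, 3, 0, 3, 0]

path = [2, 1, 3, 0, 3, 0]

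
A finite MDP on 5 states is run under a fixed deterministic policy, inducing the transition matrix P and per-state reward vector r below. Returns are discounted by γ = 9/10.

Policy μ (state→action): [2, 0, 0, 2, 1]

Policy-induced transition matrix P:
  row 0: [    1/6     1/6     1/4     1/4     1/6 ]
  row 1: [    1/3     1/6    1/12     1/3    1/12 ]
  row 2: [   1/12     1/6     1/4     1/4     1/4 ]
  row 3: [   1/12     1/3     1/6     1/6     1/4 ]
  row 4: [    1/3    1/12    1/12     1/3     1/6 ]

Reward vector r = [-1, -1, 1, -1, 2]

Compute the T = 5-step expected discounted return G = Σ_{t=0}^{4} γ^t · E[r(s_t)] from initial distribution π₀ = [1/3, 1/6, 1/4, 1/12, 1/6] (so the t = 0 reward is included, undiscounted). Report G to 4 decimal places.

t=0: π = [0.3333, 0.1667, 0.2500, 0.0833, 0.1667], E[r] = 0.0000, γ^t·E[r] = 0.000000, running G = 0.000000
t=1: π = [0.1944, 0.1667, 0.1875, 0.2708, 0.1806], E[r] = -0.0833, γ^t·E[r] = -0.075000, running G = -0.075000
t=2: π = [0.1863, 0.1968, 0.1696, 0.2564, 0.1910], E[r] = -0.0880, γ^t·E[r] = -0.071250, running G = -0.146250
t=3: π = [0.1958, 0.1935, 0.1640, 0.2609, 0.1858], E[r] = -0.1147, γ^t·E[r] = -0.083602, running G = -0.229852
t=4: π = [0.1945, 0.1947, 0.1650, 0.2599, 0.1860], E[r] = -0.1120, γ^t·E[r] = -0.073506, running G = -0.303358

G = -0.3034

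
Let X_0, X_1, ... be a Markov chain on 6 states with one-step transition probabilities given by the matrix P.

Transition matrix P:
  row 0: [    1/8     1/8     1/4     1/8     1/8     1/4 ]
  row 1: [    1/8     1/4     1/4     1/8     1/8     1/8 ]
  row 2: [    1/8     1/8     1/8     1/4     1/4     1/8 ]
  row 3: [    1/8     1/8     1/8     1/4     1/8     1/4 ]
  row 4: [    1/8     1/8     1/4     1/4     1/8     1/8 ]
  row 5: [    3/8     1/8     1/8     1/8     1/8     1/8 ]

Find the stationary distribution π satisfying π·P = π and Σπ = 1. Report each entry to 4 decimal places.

Balance equations π_j = Σ_i π_i·P[i][j]:
  π_0 = 1/8·π_0 + 1/8·π_1 + 1/8·π_2 + 1/8·π_3 + 1/8·π_4 + 3/8·π_5
  π_1 = 1/8·π_0 + 1/4·π_1 + 1/8·π_2 + 1/8·π_3 + 1/8·π_4 + 1/8·π_5
  π_2 = 1/4·π_0 + 1/4·π_1 + 1/8·π_2 + 1/8·π_3 + 1/4·π_4 + 1/8·π_5
  π_3 = 1/8·π_0 + 1/8·π_1 + 1/4·π_2 + 1/4·π_3 + 1/4·π_4 + 1/8·π_5
  π_4 = 1/8·π_0 + 1/8·π_1 + 1/4·π_2 + 1/8·π_3 + 1/8·π_4 + 1/8·π_5
  normalize: π_0 + π_1 + π_2 + π_3 + π_4 + π_5 = 1
Solving the linear system gives exactly π = [593/3542, 1/7, 415/2277, 673/3542, 673/4554, 601/3542].

π = [0.1674, 0.1429, 0.1823, 0.1900, 0.1478, 0.1697]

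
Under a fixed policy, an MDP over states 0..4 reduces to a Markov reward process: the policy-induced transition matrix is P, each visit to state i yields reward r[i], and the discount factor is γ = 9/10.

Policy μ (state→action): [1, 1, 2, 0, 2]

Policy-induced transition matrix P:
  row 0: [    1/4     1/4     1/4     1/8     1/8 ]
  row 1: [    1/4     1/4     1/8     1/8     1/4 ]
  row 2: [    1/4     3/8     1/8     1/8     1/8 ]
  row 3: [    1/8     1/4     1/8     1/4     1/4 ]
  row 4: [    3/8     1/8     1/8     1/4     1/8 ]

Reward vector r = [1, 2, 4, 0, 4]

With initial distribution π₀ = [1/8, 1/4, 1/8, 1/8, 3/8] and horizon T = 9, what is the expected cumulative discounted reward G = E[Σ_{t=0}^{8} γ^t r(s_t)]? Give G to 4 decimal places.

t=0: π = [0.1250, 0.2500, 0.1250, 0.1250, 0.3750], E[r] = 2.6250, γ^t·E[r] = 2.625000, running G = 2.625000
t=1: π = [0.2813, 0.2188, 0.1406, 0.1875, 0.1719], E[r] = 1.9688, γ^t·E[r] = 1.771875, running G = 4.396875
t=2: π = [0.2480, 0.2461, 0.1602, 0.1699, 0.1758], E[r] = 2.0840, γ^t·E[r] = 1.688027, running G = 6.084902
t=3: π = [0.2507, 0.2480, 0.1560, 0.1682, 0.1770], E[r] = 2.0789, γ^t·E[r] = 1.515487, running G = 7.600389
t=4: π = [0.2511, 0.2474, 0.1563, 0.1682, 0.1770], E[r] = 2.0793, γ^t·E[r] = 1.364259, running G = 8.964648
t=5: π = [0.2511, 0.2474, 0.1564, 0.1681, 0.1769], E[r] = 2.0793, γ^t·E[r] = 1.227777, running G = 10.192425
t=6: π = [0.2511, 0.2474, 0.1564, 0.1681, 0.1769], E[r] = 2.0793, γ^t·E[r] = 1.105023, running G = 11.297448
t=7: π = [0.2511, 0.2474, 0.1564, 0.1681, 0.1769], E[r] = 2.0793, γ^t·E[r] = 0.994520, running G = 12.291968
t=8: π = [0.2511, 0.2474, 0.1564, 0.1681, 0.1769], E[r] = 2.0793, γ^t·E[r] = 0.895068, running G = 13.187037

G = 13.1870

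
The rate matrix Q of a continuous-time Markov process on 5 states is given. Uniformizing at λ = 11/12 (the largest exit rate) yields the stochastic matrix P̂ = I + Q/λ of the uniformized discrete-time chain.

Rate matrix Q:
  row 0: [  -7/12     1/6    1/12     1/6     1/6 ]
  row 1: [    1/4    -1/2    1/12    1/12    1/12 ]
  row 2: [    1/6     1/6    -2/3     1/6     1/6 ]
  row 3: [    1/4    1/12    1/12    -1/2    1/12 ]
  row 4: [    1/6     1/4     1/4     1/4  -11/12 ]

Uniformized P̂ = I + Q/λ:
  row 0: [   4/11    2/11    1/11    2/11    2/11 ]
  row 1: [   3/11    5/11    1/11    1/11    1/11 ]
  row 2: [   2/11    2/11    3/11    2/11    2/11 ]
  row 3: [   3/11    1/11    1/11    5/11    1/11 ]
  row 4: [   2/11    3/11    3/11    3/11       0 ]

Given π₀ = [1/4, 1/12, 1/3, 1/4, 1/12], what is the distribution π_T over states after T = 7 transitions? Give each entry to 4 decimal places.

π = [0.2745, 0.2352, 0.1373, 0.2354, 0.1176]

t=0: π = [0.2500, 0.0833, 0.3333, 0.2500, 0.0833]
t=1: π = [0.2576, 0.1894, 0.1667, 0.2500, 0.1364]
t=2: π = [0.2686, 0.2231, 0.1460, 0.2452, 0.1171]
t=3: π = [0.2732, 0.2310, 0.1387, 0.2390, 0.1180]
t=4: π = [0.2742, 0.2338, 0.1376, 0.2367, 0.1176]
t=5: π = [0.2745, 0.2348, 0.1373, 0.2358, 0.1177]
t=6: π = [0.2745, 0.2351, 0.1373, 0.2355, 0.1176]
t=7: π = [0.2745, 0.2352, 0.1373, 0.2354, 0.1176]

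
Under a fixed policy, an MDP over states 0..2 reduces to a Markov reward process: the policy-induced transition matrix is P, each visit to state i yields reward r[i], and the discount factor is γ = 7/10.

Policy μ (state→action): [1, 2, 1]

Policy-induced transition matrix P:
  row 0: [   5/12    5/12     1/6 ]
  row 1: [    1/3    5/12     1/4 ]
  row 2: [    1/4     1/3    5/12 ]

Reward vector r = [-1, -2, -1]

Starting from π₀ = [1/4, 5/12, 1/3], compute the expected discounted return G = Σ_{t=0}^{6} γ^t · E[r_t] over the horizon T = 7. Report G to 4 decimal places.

t=0: π = [0.2500, 0.4167, 0.3333], E[r] = -1.4167, γ^t·E[r] = -1.416667, running G = -1.416667
t=1: π = [0.3264, 0.3889, 0.2847], E[r] = -1.3889, γ^t·E[r] = -0.972222, running G = -2.388889
t=2: π = [0.3368, 0.3929, 0.2703], E[r] = -1.3929, γ^t·E[r] = -0.682541, running G = -3.071429
t=3: π = [0.3389, 0.3941, 0.2670], E[r] = -1.3941, γ^t·E[r] = -0.478192, running G = -3.549621
t=4: π = [0.3393, 0.3944, 0.2663], E[r] = -1.3944, γ^t·E[r] = -0.334800, running G = -3.884421
t=5: π = [0.3394, 0.3945, 0.2661], E[r] = -1.3945, γ^t·E[r] = -0.234370, running G = -4.118791
t=6: π = [0.3394, 0.3945, 0.2661], E[r] = -1.3945, γ^t·E[r] = -0.164061, running G = -4.282852

G = -4.2829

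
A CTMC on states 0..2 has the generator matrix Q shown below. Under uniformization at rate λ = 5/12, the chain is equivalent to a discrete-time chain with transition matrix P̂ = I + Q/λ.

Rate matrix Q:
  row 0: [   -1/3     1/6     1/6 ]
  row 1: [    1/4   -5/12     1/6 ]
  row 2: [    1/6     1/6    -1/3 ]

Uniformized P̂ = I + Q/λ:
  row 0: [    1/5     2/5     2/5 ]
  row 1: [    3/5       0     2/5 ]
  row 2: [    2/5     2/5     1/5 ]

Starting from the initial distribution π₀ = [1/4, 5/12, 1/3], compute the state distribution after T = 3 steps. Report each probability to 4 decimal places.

π = [0.3893, 0.2773, 0.3333]

t=0: π = [0.2500, 0.4167, 0.3333]
t=1: π = [0.4333, 0.2333, 0.3333]
t=2: π = [0.3600, 0.3067, 0.3333]
t=3: π = [0.3893, 0.2773, 0.3333]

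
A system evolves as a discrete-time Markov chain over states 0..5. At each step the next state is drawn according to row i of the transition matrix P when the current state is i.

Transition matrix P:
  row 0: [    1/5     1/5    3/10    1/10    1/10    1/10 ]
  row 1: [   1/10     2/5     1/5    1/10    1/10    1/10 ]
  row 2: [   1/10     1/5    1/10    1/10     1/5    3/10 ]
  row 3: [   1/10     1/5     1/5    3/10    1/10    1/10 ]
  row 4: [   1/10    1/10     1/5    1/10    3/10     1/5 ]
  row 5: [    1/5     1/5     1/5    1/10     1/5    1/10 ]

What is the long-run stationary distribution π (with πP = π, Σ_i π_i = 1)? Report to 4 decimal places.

π = [0.1284, 0.2289, 0.1935, 0.1250, 0.1686, 0.1556]

Balance equations π_j = Σ_i π_i·P[i][j]:
  π_0 = 1/5·π_0 + 1/10·π_1 + 1/10·π_2 + 1/10·π_3 + 1/10·π_4 + 1/5·π_5
  π_1 = 1/5·π_0 + 2/5·π_1 + 1/5·π_2 + 1/5·π_3 + 1/10·π_4 + 1/5·π_5
  π_2 = 3/10·π_0 + 1/5·π_1 + 1/10·π_2 + 1/5·π_3 + 1/5·π_4 + 1/5·π_5
  π_3 = 1/10·π_0 + 1/10·π_1 + 1/10·π_2 + 3/10·π_3 + 1/10·π_4 + 1/10·π_5
  π_4 = 1/10·π_0 + 1/10·π_1 + 1/5·π_2 + 1/10·π_3 + 3/10·π_4 + 1/5·π_5
  normalize: π_0 + π_1 + π_2 + π_3 + π_4 + π_5 = 1
Solving the linear system gives exactly π = [501/3902, 3573/15608, 755/3902, 1/8, 329/1951, 607/3902].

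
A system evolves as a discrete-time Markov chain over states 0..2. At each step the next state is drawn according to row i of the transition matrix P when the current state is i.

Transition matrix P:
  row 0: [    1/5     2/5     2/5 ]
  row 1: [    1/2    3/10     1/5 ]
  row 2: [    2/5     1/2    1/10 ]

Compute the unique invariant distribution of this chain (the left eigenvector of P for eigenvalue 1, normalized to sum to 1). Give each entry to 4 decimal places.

π = [0.3655, 0.3862, 0.2483]

Balance equations π_j = Σ_i π_i·P[i][j]:
  π_0 = 1/5·π_0 + 1/2·π_1 + 2/5·π_2
  π_1 = 2/5·π_0 + 3/10·π_1 + 1/2·π_2
  normalize: π_0 + π_1 + π_2 = 1
Solving the linear system gives exactly π = [53/145, 56/145, 36/145].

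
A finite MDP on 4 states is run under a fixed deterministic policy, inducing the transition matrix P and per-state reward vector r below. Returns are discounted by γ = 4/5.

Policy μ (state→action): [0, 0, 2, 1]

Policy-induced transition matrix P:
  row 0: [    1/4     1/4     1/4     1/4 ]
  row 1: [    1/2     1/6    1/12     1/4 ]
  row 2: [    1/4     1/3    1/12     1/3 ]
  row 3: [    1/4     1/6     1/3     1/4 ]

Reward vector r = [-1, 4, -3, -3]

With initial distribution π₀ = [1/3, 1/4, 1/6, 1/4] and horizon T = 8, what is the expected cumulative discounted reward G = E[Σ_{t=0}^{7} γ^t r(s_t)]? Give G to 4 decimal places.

t=0: π = [0.3333, 0.2500, 0.1667, 0.2500], E[r] = -0.5833, γ^t·E[r] = -0.583333, running G = -0.583333
t=1: π = [0.3125, 0.2222, 0.2014, 0.2639], E[r] = -0.8194, γ^t·E[r] = -0.655556, running G = -1.238889
t=2: π = [0.3056, 0.2263, 0.2014, 0.2668], E[r] = -0.8050, γ^t·E[r] = -0.515185, running G = -1.754074
t=3: π = [0.3066, 0.2257, 0.2010, 0.2668], E[r] = -0.8070, γ^t·E[r] = -0.413185, running G = -2.167259
t=4: π = [0.3064, 0.2257, 0.2011, 0.2667], E[r] = -0.8072, γ^t·E[r] = -0.330632, running G = -2.497891
t=5: π = [0.3064, 0.2257, 0.2011, 0.2668], E[r] = -0.8071, γ^t·E[r] = -0.264467, running G = -2.762358
t=6: π = [0.3064, 0.2257, 0.2011, 0.2668], E[r] = -0.8071, γ^t·E[r] = -0.211581, running G = -2.973939
t=7: π = [0.3064, 0.2257, 0.2011, 0.2668], E[r] = -0.8071, γ^t·E[r] = -0.169264, running G = -3.143203

G = -3.1432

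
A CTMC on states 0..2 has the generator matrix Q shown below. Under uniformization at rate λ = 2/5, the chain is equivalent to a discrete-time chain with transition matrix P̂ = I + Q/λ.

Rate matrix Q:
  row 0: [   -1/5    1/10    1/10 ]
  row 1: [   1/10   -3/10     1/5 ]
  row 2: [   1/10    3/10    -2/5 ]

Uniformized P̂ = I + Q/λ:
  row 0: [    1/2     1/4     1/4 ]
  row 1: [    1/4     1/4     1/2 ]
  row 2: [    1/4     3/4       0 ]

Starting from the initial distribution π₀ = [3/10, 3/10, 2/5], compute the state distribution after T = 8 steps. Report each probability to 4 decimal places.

π = [0.3333, 0.3885, 0.2782]

t=0: π = [0.3000, 0.3000, 0.4000]
t=1: π = [0.3250, 0.4500, 0.2250]
t=2: π = [0.3313, 0.3625, 0.3063]
t=3: π = [0.3328, 0.4031, 0.2641]
t=4: π = [0.3332, 0.3820, 0.2848]
t=5: π = [0.3333, 0.3924, 0.2743]
t=6: π = [0.3333, 0.3872, 0.2795]
t=7: π = [0.3333, 0.3898, 0.2769]
t=8: π = [0.3333, 0.3885, 0.2782]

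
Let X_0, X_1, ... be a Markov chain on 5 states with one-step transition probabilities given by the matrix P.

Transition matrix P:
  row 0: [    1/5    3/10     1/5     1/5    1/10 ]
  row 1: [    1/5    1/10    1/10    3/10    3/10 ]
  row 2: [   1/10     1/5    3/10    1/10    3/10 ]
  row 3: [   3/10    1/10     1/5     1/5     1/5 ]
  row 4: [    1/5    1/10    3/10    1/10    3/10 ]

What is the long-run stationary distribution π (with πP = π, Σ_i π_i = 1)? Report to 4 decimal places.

Balance equations π_j = Σ_i π_i·P[i][j]:
  π_0 = 1/5·π_0 + 1/5·π_1 + 1/10·π_2 + 3/10·π_3 + 1/5·π_4
  π_1 = 3/10·π_0 + 1/10·π_1 + 1/5·π_2 + 1/10·π_3 + 1/10·π_4
  π_2 = 1/5·π_0 + 1/10·π_1 + 3/10·π_2 + 1/5·π_3 + 3/10·π_4
  π_3 = 1/5·π_0 + 3/10·π_1 + 1/10·π_2 + 1/5·π_3 + 1/10·π_4
  normalize: π_0 + π_1 + π_2 + π_3 + π_4 = 1
Solving the linear system gives exactly π = [216/1115, 361/2230, 258/1115, 188/1115, 109/446].

π = [0.1937, 0.1619, 0.2314, 0.1686, 0.2444]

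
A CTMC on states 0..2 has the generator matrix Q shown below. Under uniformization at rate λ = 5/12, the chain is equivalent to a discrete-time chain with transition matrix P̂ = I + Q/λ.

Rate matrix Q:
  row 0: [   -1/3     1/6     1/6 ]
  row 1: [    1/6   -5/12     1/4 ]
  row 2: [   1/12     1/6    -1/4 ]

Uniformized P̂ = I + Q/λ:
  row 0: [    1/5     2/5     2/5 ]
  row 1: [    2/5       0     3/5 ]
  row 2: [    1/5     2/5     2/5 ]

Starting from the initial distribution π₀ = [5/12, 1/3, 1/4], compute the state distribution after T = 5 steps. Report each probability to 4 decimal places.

t=0: π = [0.4167, 0.3333, 0.2500]
t=1: π = [0.2667, 0.2667, 0.4667]
t=2: π = [0.2533, 0.2933, 0.4533]
t=3: π = [0.2587, 0.2827, 0.4587]
t=4: π = [0.2565, 0.2869, 0.4565]
t=5: π = [0.2574, 0.2852, 0.4574]

π = [0.2574, 0.2852, 0.4574]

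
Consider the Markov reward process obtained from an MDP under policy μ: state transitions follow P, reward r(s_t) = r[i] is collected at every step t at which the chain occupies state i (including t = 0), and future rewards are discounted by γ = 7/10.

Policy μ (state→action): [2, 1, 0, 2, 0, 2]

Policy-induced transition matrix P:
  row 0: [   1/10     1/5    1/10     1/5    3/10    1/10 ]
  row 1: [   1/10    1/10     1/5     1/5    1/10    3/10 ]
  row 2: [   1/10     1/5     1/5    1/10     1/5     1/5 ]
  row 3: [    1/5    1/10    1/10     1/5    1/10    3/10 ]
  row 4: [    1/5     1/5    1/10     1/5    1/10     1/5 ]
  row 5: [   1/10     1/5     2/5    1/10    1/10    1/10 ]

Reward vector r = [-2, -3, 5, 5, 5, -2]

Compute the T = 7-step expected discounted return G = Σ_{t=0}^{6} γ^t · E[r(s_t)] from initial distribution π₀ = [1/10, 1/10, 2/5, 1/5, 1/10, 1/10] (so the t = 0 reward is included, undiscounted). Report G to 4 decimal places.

t=0: π = [0.1000, 0.1000, 0.4000, 0.2000, 0.1000, 0.1000], E[r] = 2.8000, γ^t·E[r] = 2.800000, running G = 2.800000
t=1: π = [0.1300, 0.1700, 0.1800, 0.1500, 0.1600, 0.2100], E[r] = 1.2600, γ^t·E[r] = 0.882000, running G = 3.682000
t=2: π = [0.1310, 0.1680, 0.1980, 0.1610, 0.1440, 0.1980], E[r] = 1.3530, γ^t·E[r] = 0.662970, running G = 4.344970
t=3: π = [0.1305, 0.1671, 0.1960, 0.1604, 0.1460, 0.2000], E[r] = 1.3497, γ^t·E[r] = 0.462947, running G = 4.807917
t=4: π = [0.1306, 0.1673, 0.1963, 0.1604, 0.1457, 0.1997], E[r] = 1.3496, γ^t·E[r] = 0.324044, running G = 5.131961
t=5: π = [0.1306, 0.1672, 0.1963, 0.1604, 0.1458, 0.1997], E[r] = 1.3497, γ^t·E[r] = 0.226850, running G = 5.358810
t=6: π = [0.1306, 0.1672, 0.1963, 0.1604, 0.1457, 0.1997], E[r] = 1.3497, γ^t·E[r] = 0.158790, running G = 5.517600

G = 5.5176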